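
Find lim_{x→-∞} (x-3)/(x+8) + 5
Evaluate the dominant behaviour as x → -∞; each term tends to a finite value or vanishes.
Limit = 6.

Final answer: 6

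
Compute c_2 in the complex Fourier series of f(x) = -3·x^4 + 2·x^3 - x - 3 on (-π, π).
Compute the real Fourier coefficients first: a_2 = 9 - 6·π^2, b_2 = 4 - 2·π^2.
Then c_2 = (a_2 − i·b_2)/2 = -3·π^2 + 9/2 - 2·i + i·π^2.

Final answer: -3·π^2 + 9/2 - 2·i + i·π^2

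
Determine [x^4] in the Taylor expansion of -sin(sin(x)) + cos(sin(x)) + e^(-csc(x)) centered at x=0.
Expand to order 4: -sin(sin(x)) + cos(sin(x)) + e^(-csc(x)) = 5·x^4/24 + x^3/3 - x^2/2 - x + 1 + O(x^5).
The coefficient of x^4 is 5/24.

Final answer: 5/24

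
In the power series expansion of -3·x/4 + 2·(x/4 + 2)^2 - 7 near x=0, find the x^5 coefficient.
Expand to order 5: -3·x/4 + 2·(x/4 + 2)^2 - 7 = x^2/8 + 5·x/4 + 1 + O(x^6).
The coefficient of x^5 is 0.

Final answer: 0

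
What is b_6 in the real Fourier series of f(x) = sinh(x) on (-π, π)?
b_6 = (1/π) ∫_{-π}^{π} f(x)·sin(6x) dx.
Evaluate the integral (use parity and integration by parts as needed): b_6 = -12·sinh(π)/(37·π).

Final answer: -12·sinh(π)/(37·π)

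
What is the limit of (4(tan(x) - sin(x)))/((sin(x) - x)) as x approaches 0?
Both numerator and denominator → 0 as x → 0; this is a 0/0 indeterminate form.
Expand each to leading order near x = 0: numerator ~ 2·x^3, denominator ~ -x^3/6.
The limit of the ratio is -12.

Final answer: -12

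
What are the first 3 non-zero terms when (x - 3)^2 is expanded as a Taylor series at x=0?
x^2 - 6·x + 9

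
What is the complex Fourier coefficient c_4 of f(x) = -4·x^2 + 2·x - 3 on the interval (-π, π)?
Compute the real Fourier coefficients first: a_4 = -1, b_4 = -1.
Then c_4 = (a_4 − i·b_4)/2 = -1/2 + i/2.

Final answer: -1/2 + i/2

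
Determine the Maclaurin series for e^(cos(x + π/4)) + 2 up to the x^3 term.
x^3·(√(2)·e^(√(2)/2)/24 + e^(√(2)/2)/4) + x^2·(-√(2)·e^(√(2)/2)/4 + e^(√(2)/2)/4) - √(2)·x·e^(√(2)/2)/2 + 2 + e^(√(2)/2)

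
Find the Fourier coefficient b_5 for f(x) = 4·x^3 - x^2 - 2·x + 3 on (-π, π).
b_5 = (1/π) ∫_{-π}^{π} f(x)·sin(5x) dx.
Evaluate the integral (use parity and integration by parts as needed): b_5 = -148/125 + 8·π^2/5.

Final answer: -148/125 + 8·π^2/5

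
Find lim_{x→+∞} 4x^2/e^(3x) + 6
The quotient is an ∞/∞ indeterminate form as x → +∞.
The exponential denominator e^(3x) dominates the polynomial numerator (e^x ≫ x^2 as x → ∞), so the quotient → 0.
Adding the constant: 0 + 6 = 6. Limit = 6.

Final answer: 6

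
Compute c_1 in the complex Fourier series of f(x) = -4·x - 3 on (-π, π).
Compute the real Fourier coefficients first: a_1 = 0, b_1 = -8.
Then c_1 = (a_1 − i·b_1)/2 = 4·i.

Final answer: 4·i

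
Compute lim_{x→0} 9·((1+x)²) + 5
Direct substitution at x = 0 gives 14.

Final answer: 14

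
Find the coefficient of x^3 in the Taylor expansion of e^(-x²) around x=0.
Expand to order 3: e^(-x²) = 1 - x^2 + O(x^4).
The coefficient of x^3 is 0.

Final answer: 0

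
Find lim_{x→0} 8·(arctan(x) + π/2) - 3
Direct substitution at x = 0 gives -3 + 4·π.

Final answer: -3 + 4·π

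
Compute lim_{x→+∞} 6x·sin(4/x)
As x → +∞: let u = 4/x → 0⁺; then 6·x·sin(4/x) = 6·4·sin(u)/u → 6·4·1 = 24.
Limit = 24.

Final answer: 24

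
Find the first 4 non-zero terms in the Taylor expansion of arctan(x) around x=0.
-x^7/7 + x^5/5 - x^3/3 + x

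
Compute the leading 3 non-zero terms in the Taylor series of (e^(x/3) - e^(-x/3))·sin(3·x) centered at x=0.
1573·x^6/1215 - 80·x^4/27 + 2·x^2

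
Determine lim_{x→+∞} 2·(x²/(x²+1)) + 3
Evaluate the dominant behaviour as x → +∞; each term tends to a finite value or vanishes.
Limit = 5.

Final answer: 5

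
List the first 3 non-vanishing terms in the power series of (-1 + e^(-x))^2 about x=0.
7·x^4/12 - x^3 + x^2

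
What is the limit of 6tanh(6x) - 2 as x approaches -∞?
Evaluate the dominant behaviour as x → -∞; each term tends to a finite value or vanishes.
Limit = -8.

Final answer: -8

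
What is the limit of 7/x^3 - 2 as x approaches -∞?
Evaluate the dominant behaviour as x → -∞; each term tends to a finite value or vanishes.
Limit = -2.

Final answer: -2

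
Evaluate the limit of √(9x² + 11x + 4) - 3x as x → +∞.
As x → +∞: multiply by the conjugate to get (11x+4)/(√(9x²+11x+4)+3x); the denominator ~ 6x, so the limit is 11/6.
Limit = 11/6.

Final answer: 11/6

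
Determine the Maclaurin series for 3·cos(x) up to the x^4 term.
x^4/8 - 3·x^2/2 + 3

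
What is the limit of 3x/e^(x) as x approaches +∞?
This is an ∞/∞ indeterminate form as x → +∞.
The exponential denominator e^(x) dominates the polynomial numerator (e^x ≫ x as x → ∞), so the quotient → 0.
Limit = 0.

Final answer: 0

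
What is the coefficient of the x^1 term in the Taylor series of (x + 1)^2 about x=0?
Expand to order 1: (x + 1)^2 = 2·x + 1 + O(x^2).
The coefficient of x^1 is 2.

Final answer: 2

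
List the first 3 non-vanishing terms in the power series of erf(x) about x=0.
x^5/(5·√(π)) - 2·x^3/(3·√(π)) + 2·x/√(π)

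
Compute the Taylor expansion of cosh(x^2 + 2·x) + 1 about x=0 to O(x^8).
3·x^7/5 + 49·x^6/45 + 4·x^5/3 + 7·x^4/6 + 2·x^3 + 2·x^2 + 2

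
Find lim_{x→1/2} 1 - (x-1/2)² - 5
Direct substitution at x = 1/2 gives -4.

Final answer: -4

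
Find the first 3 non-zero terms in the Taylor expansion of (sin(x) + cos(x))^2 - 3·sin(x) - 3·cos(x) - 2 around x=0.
3·x^2/2 - x - 4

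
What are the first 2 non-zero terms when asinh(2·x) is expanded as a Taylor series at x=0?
-4·x^3/3 + 2·x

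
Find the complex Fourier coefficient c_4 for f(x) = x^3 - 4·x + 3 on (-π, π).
Compute the real Fourier coefficients first: a_4 = 0, b_4 = 35/16 - π^2/2.
Then c_4 = (a_4 − i·b_4)/2 = -35·i/32 + i·π^2/4.

Final answer: -35·i/32 + i·π^2/4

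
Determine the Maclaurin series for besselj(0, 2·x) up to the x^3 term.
1 - x^2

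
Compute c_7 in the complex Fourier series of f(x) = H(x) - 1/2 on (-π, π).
Compute the real Fourier coefficients first: a_7 = 0, b_7 = 2/(7·π).
Then c_7 = (a_7 − i·b_7)/2 = -i/(7·π).

Final answer: -i/(7·π)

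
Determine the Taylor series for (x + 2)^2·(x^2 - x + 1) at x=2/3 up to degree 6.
448/81 + 176·(x - 2/3)/27 + 29·(x - 2/3)^2/3 + 17·(x - 2/3)^3/3 + (x - 2/3)^4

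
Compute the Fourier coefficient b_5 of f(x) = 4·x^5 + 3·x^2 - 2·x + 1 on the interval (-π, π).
b_5 = (1/π) ∫_{-π}^{π} f(x)·sin(5x) dx.
Evaluate the integral (use parity and integration by parts as needed): b_5 = -32·π^2/25 - 308/625 + 8·π^4/5.

Final answer: -32·π^2/25 - 308/625 + 8·π^4/5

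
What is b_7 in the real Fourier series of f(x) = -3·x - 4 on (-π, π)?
b_7 = (1/π) ∫_{-π}^{π} f(x)·sin(7x) dx.
Evaluate the integral (use parity and integration by parts as needed): b_7 = -6/7.

Final answer: -6/7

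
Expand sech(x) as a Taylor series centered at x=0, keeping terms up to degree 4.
5·x^4/24 - x^2/2 + 1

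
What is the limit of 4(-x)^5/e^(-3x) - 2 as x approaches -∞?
The quotient is an ∞/∞ indeterminate form as x → -∞.
Compare growth rates of the dominant terms (exponentials ≫ polynomials ≫ logarithms), or apply L'Hôpital's rule; the quotient → 0.
Adding the constant: 0 - 2 = -2. Limit = -2.

Final answer: -2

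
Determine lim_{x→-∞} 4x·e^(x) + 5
The product is a 0·∞ indeterminate form at x → -∞.
Rewrite the product as 4x / e^(-x) (an ∞/∞ form) and apply L'Hôpital, or use the standard hierarchy e^(|x|) ≫ |x| as x → -∞.
The indeterminate product → 0, so the limit = 5.

Final answer: 5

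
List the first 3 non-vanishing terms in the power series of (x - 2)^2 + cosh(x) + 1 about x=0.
3·x^2/2 - 4·x + 6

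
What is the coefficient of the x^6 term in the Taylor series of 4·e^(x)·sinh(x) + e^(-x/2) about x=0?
Expand to order 6: 4·e^(x)·sinh(x) + e^(-x/2) = 2731·x^6/15360 + 2047·x^5/3840 + 171·x^4/128 + 127·x^3/48 + 33·x^2/8 + 7·x/2 + 1 + O(x^7).
The coefficient of x^6 is 2731/15360.

Final answer: 2731/15360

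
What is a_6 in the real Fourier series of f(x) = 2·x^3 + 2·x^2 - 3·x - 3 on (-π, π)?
a_6 = (1/π) ∫_{-π}^{π} f(x)·cos(6x) dx.
Evaluate the integral (use parity and integration by parts as needed): a_6 = 2/9.

Final answer: 2/9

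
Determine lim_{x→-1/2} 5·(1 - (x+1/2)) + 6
Direct substitution at x = -1/2 gives 11.

Final answer: 11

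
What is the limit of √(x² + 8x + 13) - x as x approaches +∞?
This is an ∞ − ∞ indeterminate form.
Multiply and divide by the conjugate √(x²+8x + 13) + x; the x² terms cancel, leaving (8x + 13)/(√(x²+8x + 13)+x) → 8/2 = 4.
Limit = 4.

Final answer: 4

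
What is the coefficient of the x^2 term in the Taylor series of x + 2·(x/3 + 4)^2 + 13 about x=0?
Expand to order 2: x + 2·(x/3 + 4)^2 + 13 = 2·x^2/9 + 19·x/3 + 45 + O(x^3).
The coefficient of x^2 is 2/9.

Final answer: 2/9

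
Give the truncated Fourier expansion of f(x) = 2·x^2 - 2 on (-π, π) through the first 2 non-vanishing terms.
-8·cos(x) - 2 + 2·π^2/3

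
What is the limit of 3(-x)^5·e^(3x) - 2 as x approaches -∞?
The product is a 0·∞ indeterminate form at x → -∞.
Rewrite the product as 3(-x)^5 / e^(-3x) (an ∞/∞ form) and apply L'Hôpital, or use the standard hierarchy e^(3|x|) ≫ |(-x)^5| as x → -∞.
The indeterminate product → 0, so the limit = -2.

Final answer: -2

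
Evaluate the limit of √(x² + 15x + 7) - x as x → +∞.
This is an ∞ − ∞ indeterminate form.
Multiply and divide by the conjugate √(x²+15x + 7) + x; the x² terms cancel, leaving (15x + 7)/(√(x²+15x + 7)+x) → 15/2.
Limit = 15/2.

Final answer: 15/2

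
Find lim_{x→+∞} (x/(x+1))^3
As x → +∞: x/(x+1) = 1/(1 + 1/x) → 1, and the 3rd power of a limit-1 base also → 1.
Limit = 1.

Final answer: 1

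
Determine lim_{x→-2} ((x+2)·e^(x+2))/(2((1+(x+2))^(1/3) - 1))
Both numerator and denominator → 0 as x → -2; this is a 0/0 indeterminate form.
Expand each to leading order near x = -2: numerator ~ (x + 2), denominator ~ 2·(x + 2)/3.
The limit of the ratio is 3/2.

Final answer: 3/2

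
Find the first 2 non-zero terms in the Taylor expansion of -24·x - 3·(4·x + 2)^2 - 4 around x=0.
-72·x - 16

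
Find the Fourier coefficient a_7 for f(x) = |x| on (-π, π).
a_7 = (1/π) ∫_{-π}^{π} f(x)·cos(7x) dx.
Evaluate the integral (use parity and integration by parts as needed): a_7 = -4/(49·π).

Final answer: -4/(49·π)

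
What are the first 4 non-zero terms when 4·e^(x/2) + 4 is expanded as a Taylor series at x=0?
x^3/12 + x^2/2 + 2·x + 8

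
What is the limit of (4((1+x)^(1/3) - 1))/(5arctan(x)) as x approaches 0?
Both numerator and denominator → 0 as x → 0; this is a 0/0 indeterminate form.
Expand each to leading order near x = 0: numerator ~ 4·x/3, denominator ~ 5·x.
The limit of the ratio is 4/15.

Final answer: 4/15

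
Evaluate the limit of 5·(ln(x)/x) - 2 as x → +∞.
Evaluate the dominant behaviour as x → +∞; each term tends to a finite value or vanishes.
Limit = -2.

Final answer: -2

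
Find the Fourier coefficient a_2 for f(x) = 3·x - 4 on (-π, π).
a_2 = (1/π) ∫_{-π}^{π} f(x)·cos(2x) dx.
Evaluate the integral (use parity and integration by parts as needed): a_2 = 0.

Final answer: 0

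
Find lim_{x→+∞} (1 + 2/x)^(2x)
As x → +∞: write (1 + 2/x)^(2x) = ((1 + 2/x)^x)^2 → (e^2)^2 = e^4.
Limit = e^(4).

Final answer: e^(4)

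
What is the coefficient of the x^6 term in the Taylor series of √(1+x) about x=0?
Expand to order 6: √(1+x) = -21·x^6/1024 + 7·x^5/256 - 5·x^4/128 + x^3/16 - x^2/8 + x/2 + 1 + O(x^7).
The coefficient of x^6 is -21/1024.

Final answer: -21/1024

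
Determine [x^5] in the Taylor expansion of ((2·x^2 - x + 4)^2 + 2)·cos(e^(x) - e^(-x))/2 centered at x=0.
Expand to order 5: ((2·x^2 - x + 4)^2 + 2)·cos(e^(x) - e^(-x))/2 = 4·x^5 - 15·x^4 + 6·x^3 - 19·x^2/2 - 4·x + 9 + O(x^6).
The coefficient of x^5 is 4.

Final answer: 4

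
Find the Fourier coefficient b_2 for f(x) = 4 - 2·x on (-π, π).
b_2 = (1/π) ∫_{-π}^{π} f(x)·sin(2x) dx.
Evaluate the integral (use parity and integration by parts as needed): b_2 = 2.

Final answer: 2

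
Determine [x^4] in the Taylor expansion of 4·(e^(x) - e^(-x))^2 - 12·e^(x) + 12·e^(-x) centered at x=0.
Expand to order 4: 4·(e^(x) - e^(-x))^2 - 12·e^(x) + 12·e^(-x) = 16·x^4/3 - 4·x^3 + 16·x^2 - 24·x + O(x^5).
The coefficient of x^4 is 16/3.

Final answer: 16/3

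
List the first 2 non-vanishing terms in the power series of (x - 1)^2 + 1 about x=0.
2 - 2·x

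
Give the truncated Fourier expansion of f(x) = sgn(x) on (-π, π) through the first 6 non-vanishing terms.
4·sin(x)/π + 4·sin(3·x)/(3·π) + 4·sin(5·x)/(5·π) + 4·sin(7·x)/(7·π) + 4·sin(9·x)/(9·π) + 4·sin(11·x)/(11·π)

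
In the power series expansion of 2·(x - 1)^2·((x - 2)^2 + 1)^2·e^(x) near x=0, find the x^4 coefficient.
Expand to order 4: 2·(x - 1)^2·((x - 2)^2 + 1)^2·e^(x) = -131·x^4/12 - 59·x^3/3 + 107·x^2 - 130·x + 50 + O(x^5).
The coefficient of x^4 is -131/12.

Final answer: -131/12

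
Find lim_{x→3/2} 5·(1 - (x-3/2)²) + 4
Direct substitution at x = 3/2 gives 9.

Final answer: 9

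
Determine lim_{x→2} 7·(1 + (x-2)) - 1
Direct substitution at x = 2 gives 6.

Final answer: 6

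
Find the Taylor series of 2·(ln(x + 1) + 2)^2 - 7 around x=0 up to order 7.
-9·x^7/35 + 17·x^6/90 - x^5/15 - x^4/6 + 2·x^3/3 - 2·x^2 + 8·x + 1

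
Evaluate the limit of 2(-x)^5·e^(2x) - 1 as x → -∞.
The product is a 0·∞ indeterminate form at x → -∞.
Rewrite the product as 2(-x)^5 / e^(-2x) (an ∞/∞ form) and apply L'Hôpital, or use the standard hierarchy e^(2|x|) ≫ |(-x)^5| as x → -∞.
The indeterminate product → 0, so the limit = -1.

Final answer: -1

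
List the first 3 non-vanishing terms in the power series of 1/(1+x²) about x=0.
x^4 - x^2 + 1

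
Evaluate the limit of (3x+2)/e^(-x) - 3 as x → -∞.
The quotient is an ∞/∞ indeterminate form as x → -∞.
Compare growth rates of the dominant terms (exponentials ≫ polynomials ≫ logarithms), or apply L'Hôpital's rule; the quotient → 0.
Adding the constant: 0 - 3 = -3. Limit = -3.

Final answer: -3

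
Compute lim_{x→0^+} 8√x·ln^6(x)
This is a 0·∞ indeterminate form at x → 0⁺.
Rewrite the product as 8·ln^6(x) / x^(-1/2) and apply L'Hôpital, or use the standard hierarchy x^(-1/2) ≫ |ln x|^6 as x → 0⁺.
The indeterminate product → 0, so the limit = 0.

Final answer: 0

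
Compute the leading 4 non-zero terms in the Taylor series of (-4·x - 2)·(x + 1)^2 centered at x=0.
-4·x^3 - 10·x^2 - 8·x - 2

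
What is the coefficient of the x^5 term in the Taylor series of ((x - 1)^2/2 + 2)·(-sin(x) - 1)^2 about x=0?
Expand to order 5: ((x - 1)^2/2 + 2)·(-sin(x) - 1)^2 = 5·x^5/24 - 5·x^3/6 + x^2 + 4·x + 5/2 + O(x^6).
The coefficient of x^5 is 5/24.

Final answer: 5/24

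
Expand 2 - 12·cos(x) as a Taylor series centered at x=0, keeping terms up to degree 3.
6·x^2 - 10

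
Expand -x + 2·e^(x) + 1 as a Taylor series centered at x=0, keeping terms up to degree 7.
x^7/2520 + x^6/360 + x^5/60 + x^4/12 + x^3/3 + x^2 + x + 3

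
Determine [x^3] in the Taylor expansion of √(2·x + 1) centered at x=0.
Expand to order 3: √(2·x + 1) = x^3/2 - x^2/2 + x + 1 + O(x^4).
The coefficient of x^3 is 1/2.

Final answer: 1/2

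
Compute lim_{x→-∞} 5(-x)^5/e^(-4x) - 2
The quotient is an ∞/∞ indeterminate form as x → -∞.
Compare growth rates of the dominant terms (exponentials ≫ polynomials ≫ logarithms), or apply L'Hôpital's rule; the quotient → 0.
Adding the constant: 0 - 2 = -2. Limit = -2.

Final answer: -2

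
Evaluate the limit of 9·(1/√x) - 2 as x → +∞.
Evaluate the dominant behaviour as x → +∞; each term tends to a finite value or vanishes.
Limit = -2.

Final answer: -2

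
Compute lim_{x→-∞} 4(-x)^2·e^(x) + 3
The product is a 0·∞ indeterminate form at x → -∞.
Rewrite the product as 4(-x)^2 / e^(-x) (an ∞/∞ form) and apply L'Hôpital, or use the standard hierarchy e^(|x|) ≫ |(-x)^2| as x → -∞.
The indeterminate product → 0, so the limit = 3.

Final answer: 3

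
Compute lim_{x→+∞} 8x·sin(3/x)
As x → +∞: let u = 3/x → 0⁺; then 8·x·sin(3/x) = 8·3·sin(u)/u → 8·3·1 = 24.
Limit = 24.

Final answer: 24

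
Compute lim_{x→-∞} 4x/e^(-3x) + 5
The quotient is an ∞/∞ indeterminate form as x → -∞.
Compare growth rates of the dominant terms (exponentials ≫ polynomials ≫ logarithms), or apply L'Hôpital's rule; the quotient → 0.
Adding the constant: 0 + 5 = 5. Limit = 5.

Final answer: 5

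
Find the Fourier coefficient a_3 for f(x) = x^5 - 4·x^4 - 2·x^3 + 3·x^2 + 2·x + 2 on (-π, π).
a_3 = (1/π) ∫_{-π}^{π} f(x)·cos(3x) dx.
Evaluate the integral (use parity and integration by parts as needed): a_3 = -100/27 + 32·π^2/9.

Final answer: -100/27 + 32·π^2/9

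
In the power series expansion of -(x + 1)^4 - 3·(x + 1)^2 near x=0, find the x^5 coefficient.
Expand to order 5: -(x + 1)^4 - 3·(x + 1)^2 = -x^4 - 4·x^3 - 9·x^2 - 10·x - 4 + O(x^6).
The coefficient of x^5 is 0.

Final answer: 0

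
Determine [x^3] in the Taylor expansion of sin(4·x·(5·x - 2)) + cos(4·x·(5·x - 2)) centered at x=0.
Expand to order 3: sin(4·x·(5·x - 2)) + cos(4·x·(5·x - 2)) = 736·x^3/3 - 12·x^2 - 8·x + 1 + O(x^4).
The coefficient of x^3 is 736/3.

Final answer: 736/3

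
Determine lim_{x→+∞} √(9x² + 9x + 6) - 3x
As x → +∞: multiply by the conjugate to get (9x+6)/(√(9x²+9x+6)+3x); the denominator ~ 6x, so the limit is 9/6 = 3/2.
Limit = 3/2.

Final answer: 3/2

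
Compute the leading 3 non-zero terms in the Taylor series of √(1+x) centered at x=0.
-x^2/8 + x/2 + 1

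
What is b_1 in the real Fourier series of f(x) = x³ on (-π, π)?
b_1 = (1/π) ∫_{-π}^{π} f(x)·sin(1x) dx.
Evaluate the integral (use parity and integration by parts as needed): b_1 = -12 + 2·π^2.

Final answer: -12 + 2·π^2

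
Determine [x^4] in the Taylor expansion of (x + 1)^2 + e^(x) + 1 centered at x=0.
Expand to order 4: (x + 1)^2 + e^(x) + 1 = x^4/24 + x^3/6 + 3·x^2/2 + 3·x + 3 + O(x^5).
The coefficient of x^4 is 1/24.

Final answer: 1/24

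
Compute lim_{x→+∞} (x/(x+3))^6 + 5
As x → +∞: x/(x+3) = 1/(1 + 3/x) → 1, and the 6th power of a limit-1 base also → 1; with the additive constant, 1 + 5 = 6.
Limit = 6.

Final answer: 6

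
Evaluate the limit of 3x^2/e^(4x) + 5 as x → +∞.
The quotient is an ∞/∞ indeterminate form as x → +∞.
The exponential denominator e^(4x) dominates the polynomial numerator (e^x ≫ x^2 as x → ∞), so the quotient → 0.
Adding the constant: 0 + 5 = 5. Limit = 5.

Final answer: 5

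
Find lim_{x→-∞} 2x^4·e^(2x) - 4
The product is a 0·∞ indeterminate form at x → -∞.
Rewrite the product as 2x^4 / e^(-2x) (an ∞/∞ form) and apply L'Hôpital, or use the standard hierarchy e^(2|x|) ≫ |x^4| as x → -∞.
The indeterminate product → 0, so the limit = -4.

Final answer: -4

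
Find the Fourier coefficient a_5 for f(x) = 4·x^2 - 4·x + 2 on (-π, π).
a_5 = (1/π) ∫_{-π}^{π} f(x)·cos(5x) dx.
Evaluate the integral (use parity and integration by parts as needed): a_5 = -16/25.

Final answer: -16/25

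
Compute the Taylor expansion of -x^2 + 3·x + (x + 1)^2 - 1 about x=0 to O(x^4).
5·x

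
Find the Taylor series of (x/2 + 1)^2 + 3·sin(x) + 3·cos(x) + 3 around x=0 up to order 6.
-x^6/240 + x^5/40 + x^4/8 - x^3/2 - 5·x^2/4 + 4·x + 7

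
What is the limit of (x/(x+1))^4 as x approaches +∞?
As x → +∞: x/(x+1) = 1/(1 + 1/x) → 1, and the 4th power of a limit-1 base also → 1.
Limit = 1.

Final answer: 1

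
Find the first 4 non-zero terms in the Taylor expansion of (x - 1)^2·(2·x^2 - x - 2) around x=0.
-5·x^3 + 2·x^2 + 3·x - 2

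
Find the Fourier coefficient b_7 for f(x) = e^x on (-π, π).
b_7 = (1/π) ∫_{-π}^{π} f(x)·sin(7x) dx.
Evaluate the integral (use parity and integration by parts as needed): b_7 = (-7 + 7·e^(2·π))·e^(-π)/(50·π).

Final answer: (-7 + 7·e^(2·π))·e^(-π)/(50·π)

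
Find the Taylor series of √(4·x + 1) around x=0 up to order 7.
264·x^7 - 84·x^6 + 28·x^5 - 10·x^4 + 4·x^3 - 2·x^2 + 2·x + 1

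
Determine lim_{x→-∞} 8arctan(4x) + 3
Evaluate the dominant behaviour as x → -∞; each term tends to a finite value or vanishes.
Limit = 3 - 4·π.

Final answer: 3 - 4·π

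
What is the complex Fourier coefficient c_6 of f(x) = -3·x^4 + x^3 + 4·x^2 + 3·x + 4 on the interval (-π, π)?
Compute the real Fourier coefficients first: a_6 = 5/9 - 2·π^2/3, b_6 = -π^2/3 - 17/18.
Then c_6 = (a_6 − i·b_6)/2 = -π^2/3 + 5/18 + 17·i/36 + i·π^2/6.

Final answer: -π^2/3 + 5/18 + 17·i/36 + i·π^2/6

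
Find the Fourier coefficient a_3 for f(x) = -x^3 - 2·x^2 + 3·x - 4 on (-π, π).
a_3 = (1/π) ∫_{-π}^{π} f(x)·cos(3x) dx.
Evaluate the integral (use parity and integration by parts as needed): a_3 = 8/9.

Final answer: 8/9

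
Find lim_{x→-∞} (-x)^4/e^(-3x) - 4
The quotient is an ∞/∞ indeterminate form as x → -∞.
Compare growth rates of the dominant terms (exponentials ≫ polynomials ≫ logarithms), or apply L'Hôpital's rule; the quotient → 0.
Adding the constant: 0 - 4 = -4. Limit = -4.

Final answer: -4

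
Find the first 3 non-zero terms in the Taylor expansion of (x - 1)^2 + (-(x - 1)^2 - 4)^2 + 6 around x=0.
15·x^2 - 22·x + 32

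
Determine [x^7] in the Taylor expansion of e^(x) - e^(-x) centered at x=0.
Expand to order 7: e^(x) - e^(-x) = x^7/2520 + x^5/60 + x^3/3 + 2·x + O(x^8).
The coefficient of x^7 is 1/2520.

Final answer: 1/2520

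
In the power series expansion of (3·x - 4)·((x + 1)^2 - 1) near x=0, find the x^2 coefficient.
Expand to order 2: (3·x - 4)·((x + 1)^2 - 1) = 2·x^2 - 8·x + O(x^3).
The coefficient of x^2 is 2.

Final answer: 2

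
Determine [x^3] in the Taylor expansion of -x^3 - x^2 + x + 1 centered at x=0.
Expand to order 3: -x^3 - x^2 + x + 1 = -x^3 - x^2 + x + 1 + O(x^4).
The coefficient of x^3 is -1.

Final answer: -1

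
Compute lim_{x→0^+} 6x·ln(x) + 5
The product is a 0·∞ indeterminate form at x → 0⁺.
Rewrite the product as 6·ln(x) / x^(-1) and apply L'Hôpital, or use the standard hierarchy x^(-1) ≫ |ln x| as x → 0⁺.
The indeterminate product → 0, so the limit = 5.

Final answer: 5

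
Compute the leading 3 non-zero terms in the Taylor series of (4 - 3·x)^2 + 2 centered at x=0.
9·x^2 - 24·x + 18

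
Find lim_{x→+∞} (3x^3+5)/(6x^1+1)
This is an ∞/∞ indeterminate form as x → +∞.
Divide numerator and denominator by x^3 and let the lower-order terms vanish; the numerator's degree 3 exceeds the denominator's degree 1, so the quotient diverges.
Limit = ∞.

Final answer: ∞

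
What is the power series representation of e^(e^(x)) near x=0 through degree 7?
877·e·x^7/5040 + 203·e·x^6/720 + 13·e·x^5/30 + 5·e·x^4/8 + 5·e·x^3/6 + e·x^2 + e·x + e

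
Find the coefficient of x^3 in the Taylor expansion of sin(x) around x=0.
Expand to order 3: sin(x) = -x^3/6 + x + O(x^4).
The coefficient of x^3 is -1/6.

Final answer: -1/6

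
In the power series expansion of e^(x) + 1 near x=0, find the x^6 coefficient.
Expand to order 6: e^(x) + 1 = x^6/720 + x^5/120 + x^4/24 + x^3/6 + x^2/2 + x + 2 + O(x^7).
The coefficient of x^6 is 1/720.

Final answer: 1/720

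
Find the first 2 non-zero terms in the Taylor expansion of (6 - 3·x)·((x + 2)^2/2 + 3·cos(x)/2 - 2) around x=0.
15·x/2 + 9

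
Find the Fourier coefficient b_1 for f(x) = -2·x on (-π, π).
b_1 = (1/π) ∫_{-π}^{π} f(x)·sin(1x) dx.
Evaluate the integral (use parity and integration by parts as needed): b_1 = -4.

Final answer: -4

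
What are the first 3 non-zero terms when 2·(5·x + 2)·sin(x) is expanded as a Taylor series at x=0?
-2·x^3/3 + 10·x^2 + 4·x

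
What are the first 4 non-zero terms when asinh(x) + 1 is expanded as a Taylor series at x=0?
3·x^5/40 - x^3/6 + x + 1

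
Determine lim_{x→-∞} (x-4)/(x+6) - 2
Evaluate the dominant behaviour as x → -∞; each term tends to a finite value or vanishes.
Limit = -1.

Final answer: -1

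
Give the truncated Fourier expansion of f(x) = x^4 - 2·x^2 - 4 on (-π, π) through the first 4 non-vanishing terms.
(56 - 8·π^2)·cos(x) + (-5 + 2·π^2)·cos(2·x) + (40/27 - 8·π^2/9)·cos(3·x) - 2·π^2/3 - 4 + π^4/5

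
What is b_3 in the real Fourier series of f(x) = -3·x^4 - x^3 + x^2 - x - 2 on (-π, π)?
b_3 = (1/π) ∫_{-π}^{π} f(x)·sin(3x) dx.
Evaluate the integral (use parity and integration by parts as needed): b_3 = -2·π^2/3 - 2/9.

Final answer: -2·π^2/3 - 2/9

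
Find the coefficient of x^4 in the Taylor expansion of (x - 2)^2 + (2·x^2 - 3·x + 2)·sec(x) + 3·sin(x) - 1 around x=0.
Expand to order 4: (x - 2)^2 + (2·x^2 - 3·x + 2)·sec(x) + 3·sin(x) - 1 = 17·x^4/12 - 2·x^3 + 4·x^2 - 4·x + 5 + O(x^5).
The coefficient of x^4 is 17/12.

Final answer: 17/12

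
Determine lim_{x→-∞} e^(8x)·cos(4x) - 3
Evaluate the dominant behaviour as x → -∞; each term tends to a finite value or vanishes.
Limit = -3.

Final answer: -3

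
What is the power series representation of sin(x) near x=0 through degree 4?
-x^3/6 + x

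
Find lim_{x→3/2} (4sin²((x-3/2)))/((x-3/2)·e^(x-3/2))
Both numerator and denominator → 0 as x → 3/2; this is a 0/0 indeterminate form.
Expand each to leading order near x = 3/2: numerator ~ 4·(x - 3/2)^2, denominator ~ (x - 3/2).
The limit of the ratio is 0.

Final answer: 0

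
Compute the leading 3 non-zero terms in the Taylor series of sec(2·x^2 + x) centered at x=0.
2·x^3 + x^2/2 + 1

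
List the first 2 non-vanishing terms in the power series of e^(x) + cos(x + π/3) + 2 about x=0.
x·(1 - √(3)/2) + 7/2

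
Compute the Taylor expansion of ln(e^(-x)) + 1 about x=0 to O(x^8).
1 - x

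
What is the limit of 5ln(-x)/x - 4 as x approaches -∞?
The quotient is an ∞/∞ indeterminate form as x → -∞.
Compare growth rates of the dominant terms (exponentials ≫ polynomials ≫ logarithms), or apply L'Hôpital's rule; the quotient → 0.
Adding the constant: 0 - 4 = -4. Limit = -4.

Final answer: -4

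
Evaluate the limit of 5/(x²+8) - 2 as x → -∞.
Evaluate the dominant behaviour as x → -∞; each term tends to a finite value or vanishes.
Limit = -2.

Final answer: -2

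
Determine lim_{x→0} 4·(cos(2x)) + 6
Direct substitution at x = 0 gives 10.

Final answer: 10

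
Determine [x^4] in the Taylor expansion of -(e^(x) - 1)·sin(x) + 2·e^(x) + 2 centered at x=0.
Expand to order 4: -(e^(x) - 1)·sin(x) + 2·e^(x) + 2 = x^4/12 - x^3/6 + 2·x + 4 + O(x^5).
The coefficient of x^4 is 1/12.

Final answer: 1/12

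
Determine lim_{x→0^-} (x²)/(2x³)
Both numerator and denominator → 0 as x → 0^-; this is a 0/0 indeterminate form.
Expand each to leading order near x = 0: numerator ~ x^2, denominator ~ 2·x^3.
The limit of the ratio is -∞.

Final answer: -∞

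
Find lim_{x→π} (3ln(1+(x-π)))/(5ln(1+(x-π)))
Both numerator and denominator → 0 as x → π; this is a 0/0 indeterminate form.
Expand each to leading order near x = π: numerator ~ 3·(x - π), denominator ~ 5·(x - π).
The limit of the ratio is 3/5.

Final answer: 3/5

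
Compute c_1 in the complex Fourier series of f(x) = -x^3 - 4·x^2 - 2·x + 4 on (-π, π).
Compute the real Fourier coefficients first: a_1 = 16, b_1 = 8 - 2·π^2.
Then c_1 = (a_1 − i·b_1)/2 = 8 - 4·i + i·π^2.

Final answer: 8 - 4·i + i·π^2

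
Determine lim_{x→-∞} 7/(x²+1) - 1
Evaluate the dominant behaviour as x → -∞; each term tends to a finite value or vanishes.
Limit = -1.

Final answer: -1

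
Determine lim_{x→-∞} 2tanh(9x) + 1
Evaluate the dominant behaviour as x → -∞; each term tends to a finite value or vanishes.
Limit = -1.

Final answer: -1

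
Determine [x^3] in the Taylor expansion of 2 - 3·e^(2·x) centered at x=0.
Expand to order 3: 2 - 3·e^(2·x) = -4·x^3 - 6·x^2 - 6·x - 1 + O(x^4).
The coefficient of x^3 is -4.

Final answer: -4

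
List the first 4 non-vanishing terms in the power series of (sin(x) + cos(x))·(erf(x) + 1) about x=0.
x^3·(-5/(3·√(π)) - 1/6) + x^2·(-1/2 + 2/√(π)) + x·(1 + 2/√(π)) + 1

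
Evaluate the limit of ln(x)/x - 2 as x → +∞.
Evaluate the dominant behaviour as x → +∞; each term tends to a finite value or vanishes.
Limit = -2.

Final answer: -2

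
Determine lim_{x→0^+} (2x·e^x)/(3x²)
Both numerator and denominator → 0 as x → 0^+; this is a 0/0 indeterminate form.
Expand each to leading order near x = 0: numerator ~ 2·x, denominator ~ 3·x^2.
The limit of the ratio is ∞.

Final answer: ∞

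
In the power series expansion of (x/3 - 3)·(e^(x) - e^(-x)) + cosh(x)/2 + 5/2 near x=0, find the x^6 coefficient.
Expand to order 6: (x/3 - 3)·(e^(x) - e^(-x)) + cosh(x)/2 + 5/2 = x^6/160 - x^5/20 + 19·x^4/144 - x^3 + 11·x^2/12 - 6·x + 3 + O(x^7).
The coefficient of x^6 is 1/160.

Final answer: 1/160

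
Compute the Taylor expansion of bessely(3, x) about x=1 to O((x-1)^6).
bessely(3, 1) + (bessely(2, 1)/2 - bessely(4, 1)/2)·(x - 1) + (bessely(5, 1)/8 + bessely(1, 1)/8 - bessely(3, 1)/4)·(x - 1)^2 + (bessely(4, 1)/16 + bessely(0, 1)/48 - bessely(2, 1)/16 - bessely(6, 1)/48)·(x - 1)^3 + (bessely(7, 1)/384 + bessely(3, 1)/64 - 5·bessely(1, 1)/384 - bessely(5, 1)/96)·(x - 1)^4 + (bessely(6, 1)/768 + 11·bessely(2, 1)/3840 - bessely(0, 1)/768 - bessely(4, 1)/384 - bessely(8, 1)/3840)·(x - 1)^5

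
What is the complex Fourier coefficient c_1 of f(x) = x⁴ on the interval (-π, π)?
Compute the real Fourier coefficients first: a_1 = 48 - 8·π^2, b_1 = 0.
Then c_1 = (a_1 − i·b_1)/2 = 24 - 4·π^2.

Final answer: 24 - 4·π^2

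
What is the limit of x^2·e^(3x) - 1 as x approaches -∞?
The product is a 0·∞ indeterminate form at x → -∞.
Rewrite the product as x^2 / e^(-3x) (an ∞/∞ form) and apply L'Hôpital, or use the standard hierarchy e^(3|x|) ≫ |x^2| as x → -∞.
The indeterminate product → 0, so the limit = -1.

Final answer: -1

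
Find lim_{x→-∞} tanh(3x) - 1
Evaluate the dominant behaviour as x → -∞; each term tends to a finite value or vanishes.
Limit = -2.

Final answer: -2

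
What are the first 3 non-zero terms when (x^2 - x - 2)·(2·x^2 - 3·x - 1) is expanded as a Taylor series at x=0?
-2·x^2 + 7·x + 2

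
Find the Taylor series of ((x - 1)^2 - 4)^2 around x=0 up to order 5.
x^4 - 4·x^3 - 2·x^2 + 12·x + 9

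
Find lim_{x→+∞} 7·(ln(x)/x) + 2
Evaluate the dominant behaviour as x → +∞; each term tends to a finite value or vanishes.
Limit = 2.

Final answer: 2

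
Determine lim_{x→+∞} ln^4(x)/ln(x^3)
This is an ∞/∞ indeterminate form as x → +∞.
Write ln(x^3) = 3·ln(x), reducing the quotient to ln^3(x)/3 → ∞.
Limit = ∞.

Final answer: ∞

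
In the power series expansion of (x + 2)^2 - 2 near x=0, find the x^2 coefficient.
Expand to order 2: (x + 2)^2 - 2 = x^2 + 4·x + 2 + O(x^3).
The coefficient of x^2 is 1.

Final answer: 1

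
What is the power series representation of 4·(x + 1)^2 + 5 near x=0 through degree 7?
4·x^2 + 8·x + 9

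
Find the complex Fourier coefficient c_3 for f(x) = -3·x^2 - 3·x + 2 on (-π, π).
Compute the real Fourier coefficients first: a_3 = 4/3, b_3 = -2.
Then c_3 = (a_3 − i·b_3)/2 = 2/3 + i.

Final answer: 2/3 + i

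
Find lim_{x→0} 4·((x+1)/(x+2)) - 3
Direct substitution at x = 0 gives -1.

Final answer: -1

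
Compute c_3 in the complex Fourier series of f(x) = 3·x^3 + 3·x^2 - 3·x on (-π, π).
Compute the real Fourier coefficients first: a_3 = -4/3, b_3 = -10/3 + 2·π^2.
Then c_3 = (a_3 − i·b_3)/2 = -2/3 - i·π^2 + 5·i/3.

Final answer: -2/3 - i·π^2 + 5·i/3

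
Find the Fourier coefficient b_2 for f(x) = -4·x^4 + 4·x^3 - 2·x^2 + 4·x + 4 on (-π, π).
b_2 = (1/π) ∫_{-π}^{π} f(x)·sin(2x) dx.
Evaluate the integral (use parity and integration by parts as needed): b_2 = 2 - 4·π^2.

Final answer: 2 - 4·π^2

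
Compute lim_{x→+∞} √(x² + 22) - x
This is an ∞ − ∞ indeterminate form.
Multiply and divide by the conjugate √(x²+22) + x; the x² terms cancel, leaving 22/(√(x²+22)+x) → 0.
Limit = 0.

Final answer: 0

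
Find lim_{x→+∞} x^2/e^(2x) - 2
The quotient is an ∞/∞ indeterminate form as x → +∞.
The exponential denominator e^(2x) dominates the polynomial numerator (e^x ≫ x^2 as x → ∞), so the quotient → 0.
Adding the constant: 0 - 2 = -2. Limit = -2.

Final answer: -2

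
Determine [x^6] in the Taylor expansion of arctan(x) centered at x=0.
Expand to order 6: arctan(x) = x^5/5 - x^3/3 + x + O(x^7).
The coefficient of x^6 is 0.

Final answer: 0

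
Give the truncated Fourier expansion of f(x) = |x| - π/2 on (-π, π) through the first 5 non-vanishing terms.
-4·cos(x)/π - 4·cos(3·x)/(9·π) - 4·cos(5·x)/(25·π) - 4·cos(7·x)/(49·π) - 4·cos(9·x)/(81·π)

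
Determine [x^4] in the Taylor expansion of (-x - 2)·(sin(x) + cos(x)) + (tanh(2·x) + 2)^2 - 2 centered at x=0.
Expand to order 4: (-x - 2)·(sin(x) + cos(x)) + (tanh(2·x) + 2)^2 - 2 = -127·x^4/12 - 59·x^3/6 + 4·x^2 + 5·x + O(x^5).
The coefficient of x^4 is -127/12.

Final answer: -127/12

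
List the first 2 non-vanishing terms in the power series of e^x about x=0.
x + 1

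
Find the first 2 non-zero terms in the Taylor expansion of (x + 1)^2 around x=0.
2·x + 1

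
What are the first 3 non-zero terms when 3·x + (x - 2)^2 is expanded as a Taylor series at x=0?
x^2 - x + 4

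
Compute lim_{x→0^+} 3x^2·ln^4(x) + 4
The product is a 0·∞ indeterminate form at x → 0⁺.
Rewrite the product as 3·ln^4(x) / x^(-2) and apply L'Hôpital, or use the standard hierarchy x^(-2) ≫ |ln x|^4 as x → 0⁺.
The indeterminate product → 0, so the limit = 4.

Final answer: 4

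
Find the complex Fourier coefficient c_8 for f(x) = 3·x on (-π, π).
Compute the real Fourier coefficients first: a_8 = 0, b_8 = -3/4.
Then c_8 = (a_8 − i·b_8)/2 = 3·i/8.

Final answer: 3·i/8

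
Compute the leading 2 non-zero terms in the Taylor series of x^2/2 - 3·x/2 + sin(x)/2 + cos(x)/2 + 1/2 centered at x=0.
1 - x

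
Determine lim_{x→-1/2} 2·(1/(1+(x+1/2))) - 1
Direct substitution at x = -1/2 gives 1.

Final answer: 1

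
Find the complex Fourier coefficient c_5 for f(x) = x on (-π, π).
Compute the real Fourier coefficients first: a_5 = 0, b_5 = 2/5.
Then c_5 = (a_5 − i·b_5)/2 = -i/5.

Final answer: -i/5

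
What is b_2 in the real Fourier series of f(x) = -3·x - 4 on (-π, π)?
b_2 = (1/π) ∫_{-π}^{π} f(x)·sin(2x) dx.
Evaluate the integral (use parity and integration by parts as needed): b_2 = 3.

Final answer: 3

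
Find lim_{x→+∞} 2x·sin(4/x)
As x → +∞: let u = 4/x → 0⁺; then 2·x·sin(4/x) = 2·4·sin(u)/u → 2·4·1 = 8.
Limit = 8.

Final answer: 8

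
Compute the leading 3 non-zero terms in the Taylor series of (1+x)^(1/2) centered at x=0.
-x^2/8 + x/2 + 1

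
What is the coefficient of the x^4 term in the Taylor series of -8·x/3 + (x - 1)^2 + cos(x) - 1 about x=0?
Expand to order 4: -8·x/3 + (x - 1)^2 + cos(x) - 1 = x^4/24 + x^2/2 - 14·x/3 + 1 + O(x^5).
The coefficient of x^4 is 1/24.

Final answer: 1/24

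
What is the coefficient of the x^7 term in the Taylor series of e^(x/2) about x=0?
Expand to order 7: e^(x/2) = x^7/645120 + x^6/46080 + x^5/3840 + x^4/384 + x^3/48 + x^2/8 + x/2 + 1 + O(x^8).
The coefficient of x^7 is 1/645120.

Final answer: 1/645120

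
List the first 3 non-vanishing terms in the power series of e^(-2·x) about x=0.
2·x^2 - 2·x + 1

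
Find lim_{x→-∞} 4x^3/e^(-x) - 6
The quotient is an ∞/∞ indeterminate form as x → -∞.
Compare growth rates of the dominant terms (exponentials ≫ polynomials ≫ logarithms), or apply L'Hôpital's rule; the quotient → 0.
Adding the constant: 0 - 6 = -6. Limit = -6.

Final answer: -6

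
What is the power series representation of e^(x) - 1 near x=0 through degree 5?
x^5/120 + x^4/24 + x^3/6 + x^2/2 + x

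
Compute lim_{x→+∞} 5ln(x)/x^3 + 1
The quotient is an ∞/∞ indeterminate form as x → +∞.
The polynomial denominator x^3 dominates the logarithmic numerator (any positive power of x ≫ ln(x) as x → ∞), so the quotient → 0.
Adding the constant: 0 + 1 = 1. Limit = 1.

Final answer: 1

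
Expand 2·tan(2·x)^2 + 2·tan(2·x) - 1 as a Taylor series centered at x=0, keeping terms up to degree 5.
128·x^5/15 + 64·x^4/3 + 16·x^3/3 + 8·x^2 + 4·x - 1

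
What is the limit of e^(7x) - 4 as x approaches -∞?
Evaluate the dominant behaviour as x → -∞; each term tends to a finite value or vanishes.
Limit = -4.

Final answer: -4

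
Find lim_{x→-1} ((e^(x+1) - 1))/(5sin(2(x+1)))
Both numerator and denominator → 0 as x → -1; this is a 0/0 indeterminate form.
Expand each to leading order near x = -1: numerator ~ (x + 1), denominator ~ 10·(x + 1).
The limit of the ratio is 1/10.

Final answer: 1/10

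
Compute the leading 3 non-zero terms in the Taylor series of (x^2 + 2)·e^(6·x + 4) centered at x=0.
37·x^2·e^(4) + 12·x·e^(4) + 2·e^(4)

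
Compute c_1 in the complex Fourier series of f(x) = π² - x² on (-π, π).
Compute the real Fourier coefficients first: a_1 = 4, b_1 = 0.
Then c_1 = (a_1 − i·b_1)/2 = 2.

Final answer: 2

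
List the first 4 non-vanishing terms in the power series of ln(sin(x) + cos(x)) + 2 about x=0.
2·x^3/3 - x^2 + x + 2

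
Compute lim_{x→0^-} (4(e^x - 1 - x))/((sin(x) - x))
Both numerator and denominator → 0 as x → 0^-; this is a 0/0 indeterminate form.
Expand each to leading order near x = 0: numerator ~ 2·x^2, denominator ~ -x^3/6.
The limit of the ratio is ∞.

Final answer: ∞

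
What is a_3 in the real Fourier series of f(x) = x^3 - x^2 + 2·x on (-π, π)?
a_3 = (1/π) ∫_{-π}^{π} f(x)·cos(3x) dx.
Evaluate the integral (use parity and integration by parts as needed): a_3 = 4/9.

Final answer: 4/9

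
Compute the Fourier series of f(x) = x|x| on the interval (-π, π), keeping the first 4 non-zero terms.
(-8 + 2·π^2)·sin(x)/π - π·sin(2·x) + (-8 + 18·π^2)·sin(3·x)/(27·π) - π·sin(4·x)/2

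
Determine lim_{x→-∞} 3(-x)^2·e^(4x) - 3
The product is a 0·∞ indeterminate form at x → -∞.
Rewrite the product as 3(-x)^2 / e^(-4x) (an ∞/∞ form) and apply L'Hôpital, or use the standard hierarchy e^(4|x|) ≫ |(-x)^2| as x → -∞.
The indeterminate product → 0, so the limit = -3.

Final answer: -3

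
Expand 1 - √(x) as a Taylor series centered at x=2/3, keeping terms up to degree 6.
-√(6)/3 + 1 - √(6)·(x - 2/3)/4 + 3·√(6)·(x - 2/3)^2/32 - 9·√(6)·(x - 2/3)^3/128 + 135·√(6)·(x - 2/3)^4/2048 - 567·√(6)·(x - 2/3)^5/8192 + 5103·√(6)·(x - 2/3)^6/65536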